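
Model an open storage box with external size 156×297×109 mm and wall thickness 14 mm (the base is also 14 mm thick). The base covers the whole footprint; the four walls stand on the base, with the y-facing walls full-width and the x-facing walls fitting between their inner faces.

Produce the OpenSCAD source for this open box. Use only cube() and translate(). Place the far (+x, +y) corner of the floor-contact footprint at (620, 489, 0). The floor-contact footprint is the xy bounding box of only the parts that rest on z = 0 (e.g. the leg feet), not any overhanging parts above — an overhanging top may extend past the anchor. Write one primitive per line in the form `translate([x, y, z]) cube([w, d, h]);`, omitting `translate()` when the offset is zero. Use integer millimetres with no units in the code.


translate([464, 192, 0]) cube([156, 297, 14]);
translate([464, 192, 14]) cube([156, 14, 95]);
translate([464, 475, 14]) cube([156, 14, 95]);
translate([464, 206, 14]) cube([14, 269, 95]);
translate([606, 206, 14]) cube([14, 269, 95]);


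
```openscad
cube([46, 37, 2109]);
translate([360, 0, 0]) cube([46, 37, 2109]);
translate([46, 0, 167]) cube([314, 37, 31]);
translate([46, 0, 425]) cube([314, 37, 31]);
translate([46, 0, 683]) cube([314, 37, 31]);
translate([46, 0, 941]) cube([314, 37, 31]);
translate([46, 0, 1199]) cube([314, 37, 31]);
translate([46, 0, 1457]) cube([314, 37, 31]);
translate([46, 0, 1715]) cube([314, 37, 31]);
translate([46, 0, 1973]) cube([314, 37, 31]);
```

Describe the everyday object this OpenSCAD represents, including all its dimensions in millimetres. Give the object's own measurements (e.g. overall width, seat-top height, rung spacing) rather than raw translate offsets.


A straight ladder. Two 46×37 mm vertical rails, 2109 mm tall, stand 406 mm apart (outside-to-outside) with their front faces coplanar on the −y side. 8 rungs, each 37 mm deep and 31 mm tall, span between the inner faces of the rails, front faces flush with the rails. The lowest rung's underside is at z = 167 mm and rungs are spaced 258 mm apart (underside to underside).


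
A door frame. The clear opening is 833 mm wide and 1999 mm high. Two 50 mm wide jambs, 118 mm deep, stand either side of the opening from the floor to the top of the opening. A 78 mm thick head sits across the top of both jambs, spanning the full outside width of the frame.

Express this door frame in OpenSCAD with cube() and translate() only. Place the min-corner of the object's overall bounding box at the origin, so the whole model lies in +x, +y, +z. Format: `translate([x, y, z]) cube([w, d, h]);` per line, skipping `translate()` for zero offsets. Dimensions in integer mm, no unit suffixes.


cube([50, 118, 1999]);
translate([883, 0, 0]) cube([50, 118, 1999]);
translate([0, 0, 1999]) cube([933, 118, 78]);


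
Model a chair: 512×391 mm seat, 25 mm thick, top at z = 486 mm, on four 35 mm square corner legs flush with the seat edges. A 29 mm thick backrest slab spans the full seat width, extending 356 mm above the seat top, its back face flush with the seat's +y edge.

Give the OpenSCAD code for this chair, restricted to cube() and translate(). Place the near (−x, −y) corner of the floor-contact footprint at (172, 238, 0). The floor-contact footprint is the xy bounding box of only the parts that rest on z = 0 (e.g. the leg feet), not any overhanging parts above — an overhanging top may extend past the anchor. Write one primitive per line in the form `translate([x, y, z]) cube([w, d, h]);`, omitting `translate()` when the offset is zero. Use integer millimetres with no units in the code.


translate([172, 238, 461]) cube([512, 391, 25]);
translate([172, 238, 0]) cube([35, 35, 461]);
translate([649, 238, 0]) cube([35, 35, 461]);
translate([172, 594, 0]) cube([35, 35, 461]);
translate([649, 594, 0]) cube([35, 35, 461]);
translate([172, 600, 486]) cube([512, 29, 356]);


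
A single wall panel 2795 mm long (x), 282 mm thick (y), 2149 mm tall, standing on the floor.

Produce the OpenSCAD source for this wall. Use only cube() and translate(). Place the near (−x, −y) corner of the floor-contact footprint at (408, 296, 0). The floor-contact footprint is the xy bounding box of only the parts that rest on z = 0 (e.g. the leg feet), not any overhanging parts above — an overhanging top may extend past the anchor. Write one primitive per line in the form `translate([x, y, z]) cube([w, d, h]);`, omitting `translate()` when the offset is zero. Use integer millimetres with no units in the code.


translate([408, 296, 0]) cube([2795, 282, 2149]);


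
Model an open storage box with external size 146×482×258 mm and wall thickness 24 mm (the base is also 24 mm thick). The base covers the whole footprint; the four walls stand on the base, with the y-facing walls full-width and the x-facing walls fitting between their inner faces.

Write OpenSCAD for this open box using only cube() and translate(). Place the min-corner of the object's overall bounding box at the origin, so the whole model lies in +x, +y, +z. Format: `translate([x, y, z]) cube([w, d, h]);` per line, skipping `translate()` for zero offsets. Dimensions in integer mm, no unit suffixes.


cube([146, 482, 24]);
translate([0, 0, 24]) cube([146, 24, 234]);
translate([0, 458, 24]) cube([146, 24, 234]);
translate([0, 24, 24]) cube([24, 434, 234]);
translate([122, 24, 24]) cube([24, 434, 234]);


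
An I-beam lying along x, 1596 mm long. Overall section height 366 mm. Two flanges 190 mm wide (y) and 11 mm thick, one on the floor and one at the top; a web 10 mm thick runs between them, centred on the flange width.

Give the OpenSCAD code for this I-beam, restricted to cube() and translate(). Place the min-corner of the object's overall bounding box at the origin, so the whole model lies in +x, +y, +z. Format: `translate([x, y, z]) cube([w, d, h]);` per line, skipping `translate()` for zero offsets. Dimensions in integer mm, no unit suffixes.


cube([1596, 190, 11]);
translate([0, 90, 11]) cube([1596, 10, 344]);
translate([0, 0, 355]) cube([1596, 190, 11]);


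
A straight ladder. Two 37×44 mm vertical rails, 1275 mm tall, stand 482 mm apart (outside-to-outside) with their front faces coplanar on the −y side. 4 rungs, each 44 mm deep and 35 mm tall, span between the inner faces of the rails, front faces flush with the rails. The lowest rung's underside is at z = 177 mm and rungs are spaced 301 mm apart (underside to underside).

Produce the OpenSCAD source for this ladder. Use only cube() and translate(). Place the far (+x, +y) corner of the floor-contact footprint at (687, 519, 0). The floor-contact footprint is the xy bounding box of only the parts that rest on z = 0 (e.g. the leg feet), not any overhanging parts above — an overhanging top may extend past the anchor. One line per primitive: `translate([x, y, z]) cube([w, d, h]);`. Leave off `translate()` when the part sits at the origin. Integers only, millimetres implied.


// rung span = 482 - 2*37 = 408
// rung[k] z = 177 + k*301
translate([205, 475, 0]) cube([37, 44, 1275]);
translate([650, 475, 0]) cube([37, 44, 1275]);
translate([242, 475, 177]) cube([408, 44, 35]);
translate([242, 475, 478]) cube([408, 44, 35]);
translate([242, 475, 779]) cube([408, 44, 35]);
translate([242, 475, 1080]) cube([408, 44, 35]);


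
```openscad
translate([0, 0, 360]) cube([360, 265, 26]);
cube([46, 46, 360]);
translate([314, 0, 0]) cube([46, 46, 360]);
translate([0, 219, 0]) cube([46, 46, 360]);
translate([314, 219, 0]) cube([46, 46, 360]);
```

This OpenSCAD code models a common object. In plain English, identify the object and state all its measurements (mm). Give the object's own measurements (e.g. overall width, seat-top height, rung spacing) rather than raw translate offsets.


A simple wooden stool: a rectangular seat 360 mm (x) by 265 mm (y), 26 mm thick, top face at z = 386 mm, on four square legs, each 46×46 mm in cross-section. The legs rest on z = 0, each flush with a corner of the seat.


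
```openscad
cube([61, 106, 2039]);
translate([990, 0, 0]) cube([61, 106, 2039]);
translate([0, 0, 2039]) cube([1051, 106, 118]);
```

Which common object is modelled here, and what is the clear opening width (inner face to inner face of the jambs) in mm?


A door frame. The clear opening width is 929 mm.

Two 2039 mm tall posts with a header on top — a door frame. The left jamb is 61 mm wide at x = 0; the right jamb starts at x = 990. The clear opening is 990 − 61 = 929 mm.


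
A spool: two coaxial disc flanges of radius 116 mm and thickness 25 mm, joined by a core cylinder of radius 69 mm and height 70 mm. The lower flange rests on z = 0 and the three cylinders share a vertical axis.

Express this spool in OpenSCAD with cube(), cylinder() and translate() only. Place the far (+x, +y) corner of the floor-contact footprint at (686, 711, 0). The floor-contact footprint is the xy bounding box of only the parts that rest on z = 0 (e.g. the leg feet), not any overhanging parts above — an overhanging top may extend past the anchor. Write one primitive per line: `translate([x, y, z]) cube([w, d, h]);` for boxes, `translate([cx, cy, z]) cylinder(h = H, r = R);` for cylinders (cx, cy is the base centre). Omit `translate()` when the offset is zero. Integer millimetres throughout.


translate([570, 595, 0]) cylinder(h = 25, r = 116);
translate([570, 595, 25]) cylinder(h = 70, r = 69);
translate([570, 595, 95]) cylinder(h = 25, r = 116);


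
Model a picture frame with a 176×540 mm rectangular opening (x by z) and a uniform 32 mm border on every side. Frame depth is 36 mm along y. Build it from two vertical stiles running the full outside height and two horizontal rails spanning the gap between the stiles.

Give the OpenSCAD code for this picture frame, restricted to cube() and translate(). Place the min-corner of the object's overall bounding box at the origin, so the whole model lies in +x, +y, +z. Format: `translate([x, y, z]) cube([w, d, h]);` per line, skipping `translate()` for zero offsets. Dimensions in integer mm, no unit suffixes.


cube([32, 36, 604]);
translate([208, 0, 0]) cube([32, 36, 604]);
translate([32, 0, 0]) cube([176, 36, 32]);
translate([32, 0, 572]) cube([176, 36, 32]);


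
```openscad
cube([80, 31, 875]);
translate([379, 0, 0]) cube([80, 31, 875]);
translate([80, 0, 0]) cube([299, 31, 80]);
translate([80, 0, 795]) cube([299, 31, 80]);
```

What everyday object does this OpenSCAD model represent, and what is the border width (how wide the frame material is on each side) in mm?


A picture frame. The border width is 80 mm.

Four thin pieces enclosing a rectangular opening — a picture frame. The two full-height stiles are 875 mm tall; the top rail sits at z = 795 and is 80 mm tall, so the border above the opening is 875 − 795 = 80 mm, matching the stile x-width.


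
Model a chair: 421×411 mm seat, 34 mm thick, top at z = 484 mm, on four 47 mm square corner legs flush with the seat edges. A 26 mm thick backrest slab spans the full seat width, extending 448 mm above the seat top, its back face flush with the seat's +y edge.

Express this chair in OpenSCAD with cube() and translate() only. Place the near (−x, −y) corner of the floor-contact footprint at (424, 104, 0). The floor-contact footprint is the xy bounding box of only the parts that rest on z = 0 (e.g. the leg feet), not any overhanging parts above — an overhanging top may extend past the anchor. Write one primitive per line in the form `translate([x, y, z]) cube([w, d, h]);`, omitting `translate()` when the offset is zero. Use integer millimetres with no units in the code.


translate([424, 104, 450]) cube([421, 411, 34]);
translate([424, 104, 0]) cube([47, 47, 450]);
translate([798, 104, 0]) cube([47, 47, 450]);
translate([424, 468, 0]) cube([47, 47, 450]);
translate([798, 468, 0]) cube([47, 47, 450]);
translate([424, 489, 484]) cube([421, 26, 448]);


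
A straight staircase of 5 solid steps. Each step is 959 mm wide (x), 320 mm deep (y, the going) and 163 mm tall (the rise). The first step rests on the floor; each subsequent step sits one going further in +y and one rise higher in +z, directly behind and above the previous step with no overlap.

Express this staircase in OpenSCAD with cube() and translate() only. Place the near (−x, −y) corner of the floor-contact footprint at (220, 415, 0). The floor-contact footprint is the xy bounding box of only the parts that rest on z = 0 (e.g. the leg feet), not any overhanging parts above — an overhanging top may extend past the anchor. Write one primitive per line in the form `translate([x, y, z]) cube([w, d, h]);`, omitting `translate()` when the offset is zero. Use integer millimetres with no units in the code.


translate([220, 415, 0]) cube([959, 320, 163]);
translate([220, 735, 163]) cube([959, 320, 163]);
translate([220, 1055, 326]) cube([959, 320, 163]);
translate([220, 1375, 489]) cube([959, 320, 163]);
translate([220, 1695, 652]) cube([959, 320, 163]);


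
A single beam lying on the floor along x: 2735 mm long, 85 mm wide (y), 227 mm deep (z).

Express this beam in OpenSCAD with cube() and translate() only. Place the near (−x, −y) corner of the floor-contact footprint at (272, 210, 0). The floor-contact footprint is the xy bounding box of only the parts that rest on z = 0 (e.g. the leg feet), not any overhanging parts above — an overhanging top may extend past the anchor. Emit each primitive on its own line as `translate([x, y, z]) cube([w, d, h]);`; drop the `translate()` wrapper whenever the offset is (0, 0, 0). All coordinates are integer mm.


translate([272, 210, 0]) cube([2735, 85, 227]);


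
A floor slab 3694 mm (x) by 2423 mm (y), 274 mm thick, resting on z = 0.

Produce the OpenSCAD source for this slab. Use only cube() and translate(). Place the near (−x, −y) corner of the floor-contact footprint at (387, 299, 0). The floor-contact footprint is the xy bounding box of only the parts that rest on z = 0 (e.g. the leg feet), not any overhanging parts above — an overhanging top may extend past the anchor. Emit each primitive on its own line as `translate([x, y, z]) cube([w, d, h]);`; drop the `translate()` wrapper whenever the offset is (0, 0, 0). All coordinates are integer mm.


translate([387, 299, 0]) cube([3694, 2423, 274]);


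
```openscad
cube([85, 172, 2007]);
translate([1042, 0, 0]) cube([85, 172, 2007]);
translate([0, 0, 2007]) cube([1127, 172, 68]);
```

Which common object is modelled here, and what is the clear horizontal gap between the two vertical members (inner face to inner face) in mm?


A door frame. The clear opening width is 957 mm.

Two 2007 mm tall posts with a header on top — a door frame. The left jamb is 85 mm wide at x = 0; the right jamb starts at x = 1042. The clear opening is 1042 − 85 = 957 mm.


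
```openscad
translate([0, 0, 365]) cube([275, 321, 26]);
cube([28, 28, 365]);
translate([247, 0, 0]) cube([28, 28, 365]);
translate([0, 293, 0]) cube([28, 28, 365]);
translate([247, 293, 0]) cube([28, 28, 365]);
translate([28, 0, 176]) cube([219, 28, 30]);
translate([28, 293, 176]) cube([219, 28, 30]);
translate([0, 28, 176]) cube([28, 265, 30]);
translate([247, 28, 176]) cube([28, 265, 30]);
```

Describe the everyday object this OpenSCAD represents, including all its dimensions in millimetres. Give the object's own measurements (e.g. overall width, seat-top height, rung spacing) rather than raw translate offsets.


A simple wooden stool: a rectangular seat 275 mm (x) by 321 mm (y), 26 mm thick, top face at z = 391 mm, on four square legs, each 28×28 mm in cross-section. The legs rest on z = 0, each flush with a corner of the seat. Four stretchers, 28 mm wide and 30 mm tall, connect adjacent legs with their undersides at z = 176 mm, each running between the inner faces of the legs it joins and aligned with the legs' outer faces on the other axis.


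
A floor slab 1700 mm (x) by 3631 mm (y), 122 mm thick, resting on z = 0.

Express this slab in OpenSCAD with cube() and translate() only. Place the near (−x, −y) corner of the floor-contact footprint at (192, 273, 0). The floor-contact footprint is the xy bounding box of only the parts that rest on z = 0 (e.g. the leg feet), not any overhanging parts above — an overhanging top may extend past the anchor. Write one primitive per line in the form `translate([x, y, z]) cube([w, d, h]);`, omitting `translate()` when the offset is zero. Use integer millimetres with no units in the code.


translate([192, 273, 0]) cube([1700, 3631, 122]);


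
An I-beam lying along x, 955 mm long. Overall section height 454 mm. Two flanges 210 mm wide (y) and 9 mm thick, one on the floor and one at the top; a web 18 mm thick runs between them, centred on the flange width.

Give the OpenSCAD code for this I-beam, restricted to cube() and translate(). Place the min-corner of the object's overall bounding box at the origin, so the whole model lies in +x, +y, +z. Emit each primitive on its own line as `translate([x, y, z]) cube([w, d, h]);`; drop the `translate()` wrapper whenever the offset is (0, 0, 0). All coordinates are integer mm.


cube([955, 210, 9]);
translate([0, 96, 9]) cube([955, 18, 436]);
translate([0, 0, 445]) cube([955, 210, 9]);


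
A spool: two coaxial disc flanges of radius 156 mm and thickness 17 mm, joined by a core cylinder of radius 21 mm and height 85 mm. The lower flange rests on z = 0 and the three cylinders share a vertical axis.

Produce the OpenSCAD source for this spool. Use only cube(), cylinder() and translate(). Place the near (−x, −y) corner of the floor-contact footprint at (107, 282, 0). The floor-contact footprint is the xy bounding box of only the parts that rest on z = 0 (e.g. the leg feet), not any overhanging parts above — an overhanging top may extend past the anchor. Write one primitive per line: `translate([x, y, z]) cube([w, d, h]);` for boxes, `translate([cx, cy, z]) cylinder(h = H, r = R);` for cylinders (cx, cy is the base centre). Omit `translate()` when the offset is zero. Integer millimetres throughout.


translate([263, 438, 0]) cylinder(h = 17, r = 156);
translate([263, 438, 17]) cylinder(h = 85, r = 21);
translate([263, 438, 102]) cylinder(h = 17, r = 156);


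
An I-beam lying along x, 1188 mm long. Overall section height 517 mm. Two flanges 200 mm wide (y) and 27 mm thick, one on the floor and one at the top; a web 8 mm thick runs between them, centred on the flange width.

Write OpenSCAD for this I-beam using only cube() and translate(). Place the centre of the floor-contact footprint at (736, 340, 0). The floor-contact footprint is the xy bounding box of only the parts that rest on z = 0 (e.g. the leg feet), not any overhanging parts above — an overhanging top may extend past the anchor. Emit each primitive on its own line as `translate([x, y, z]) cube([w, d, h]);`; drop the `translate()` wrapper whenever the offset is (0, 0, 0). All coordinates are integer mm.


translate([142, 240, 0]) cube([1188, 200, 27]);
translate([142, 336, 27]) cube([1188, 8, 463]);
translate([142, 240, 490]) cube([1188, 200, 27]);


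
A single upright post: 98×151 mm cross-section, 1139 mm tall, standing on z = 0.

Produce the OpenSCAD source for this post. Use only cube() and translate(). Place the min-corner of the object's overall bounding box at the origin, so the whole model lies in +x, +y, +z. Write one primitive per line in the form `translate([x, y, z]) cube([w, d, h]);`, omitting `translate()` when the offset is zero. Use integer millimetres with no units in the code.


cube([98, 151, 1139]);


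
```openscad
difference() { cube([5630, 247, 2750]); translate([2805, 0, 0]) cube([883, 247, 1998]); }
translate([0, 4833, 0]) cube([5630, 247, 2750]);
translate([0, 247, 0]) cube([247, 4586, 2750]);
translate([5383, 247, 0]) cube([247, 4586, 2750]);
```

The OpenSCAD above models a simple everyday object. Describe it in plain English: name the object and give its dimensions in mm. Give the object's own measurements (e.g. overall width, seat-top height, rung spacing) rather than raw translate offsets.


A single room: four walls, each 2750 mm tall and 247 mm thick, enclosing an outside footprint 5630×5080 mm (x × y), no floor or roof. The front and back walls (−y and +y sides) run the full x-width; the side walls fit between their inner faces. A door opening 883 mm wide and 1998 mm tall is cut through the front wall from the floor up, its −x edge 2805 mm from the wall's −x end.


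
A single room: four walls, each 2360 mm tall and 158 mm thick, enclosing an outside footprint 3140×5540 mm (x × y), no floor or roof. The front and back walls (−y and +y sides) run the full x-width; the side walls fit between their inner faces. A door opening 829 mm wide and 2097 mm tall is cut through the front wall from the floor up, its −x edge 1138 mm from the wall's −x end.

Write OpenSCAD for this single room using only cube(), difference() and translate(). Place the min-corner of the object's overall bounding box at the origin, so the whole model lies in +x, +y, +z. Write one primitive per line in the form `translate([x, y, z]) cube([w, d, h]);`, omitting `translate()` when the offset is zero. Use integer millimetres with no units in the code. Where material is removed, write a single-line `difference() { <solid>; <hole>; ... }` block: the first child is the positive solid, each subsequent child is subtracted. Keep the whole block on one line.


difference() { cube([3140, 158, 2360]); translate([1138, 0, 0]) cube([829, 158, 2097]); }
translate([0, 5382, 0]) cube([3140, 158, 2360]);
translate([0, 158, 0]) cube([158, 5224, 2360]);
translate([2982, 158, 0]) cube([158, 5224, 2360]);


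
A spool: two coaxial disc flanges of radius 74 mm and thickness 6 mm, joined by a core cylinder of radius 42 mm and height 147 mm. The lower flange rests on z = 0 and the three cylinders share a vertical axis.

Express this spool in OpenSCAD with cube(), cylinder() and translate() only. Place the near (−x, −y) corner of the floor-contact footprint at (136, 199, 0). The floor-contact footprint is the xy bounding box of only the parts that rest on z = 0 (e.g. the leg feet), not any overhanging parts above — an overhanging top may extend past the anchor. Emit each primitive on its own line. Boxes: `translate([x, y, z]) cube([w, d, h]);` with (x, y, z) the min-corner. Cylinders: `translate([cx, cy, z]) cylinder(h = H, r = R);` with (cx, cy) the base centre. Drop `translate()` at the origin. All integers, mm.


translate([210, 273, 0]) cylinder(h = 6, r = 74);
translate([210, 273, 6]) cylinder(h = 147, r = 42);
translate([210, 273, 153]) cylinder(h = 6, r = 74);


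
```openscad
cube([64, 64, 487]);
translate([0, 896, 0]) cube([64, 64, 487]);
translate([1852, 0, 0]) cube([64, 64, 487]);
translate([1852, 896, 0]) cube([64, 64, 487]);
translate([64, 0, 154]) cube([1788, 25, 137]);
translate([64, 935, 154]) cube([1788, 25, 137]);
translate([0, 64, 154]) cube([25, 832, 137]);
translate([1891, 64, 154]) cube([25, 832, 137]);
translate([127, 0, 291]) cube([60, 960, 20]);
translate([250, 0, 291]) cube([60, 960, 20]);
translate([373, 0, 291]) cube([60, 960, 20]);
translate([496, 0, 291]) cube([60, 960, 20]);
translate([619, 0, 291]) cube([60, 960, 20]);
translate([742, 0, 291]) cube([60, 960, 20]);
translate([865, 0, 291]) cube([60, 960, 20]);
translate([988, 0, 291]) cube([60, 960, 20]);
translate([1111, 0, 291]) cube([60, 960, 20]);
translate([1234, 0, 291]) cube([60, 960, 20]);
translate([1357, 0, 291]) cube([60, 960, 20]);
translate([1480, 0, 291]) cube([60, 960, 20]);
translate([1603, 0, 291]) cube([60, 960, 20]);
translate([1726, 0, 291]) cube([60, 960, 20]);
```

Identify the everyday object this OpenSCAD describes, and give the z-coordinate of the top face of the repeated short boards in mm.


A bed frame. The slat-top height is 311 mm.

Four posts, four rails, and a row of slats — a bed frame. Slats sit on the rails at z = 154 + 137 = 291; with slat thickness 20, the top is 311 mm.


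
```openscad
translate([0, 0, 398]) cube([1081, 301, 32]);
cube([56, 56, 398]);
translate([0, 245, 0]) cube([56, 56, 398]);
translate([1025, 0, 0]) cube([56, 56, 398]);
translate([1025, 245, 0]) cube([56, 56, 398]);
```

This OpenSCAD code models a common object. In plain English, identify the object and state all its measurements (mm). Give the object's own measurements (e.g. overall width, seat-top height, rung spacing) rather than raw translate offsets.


A long wooden bench with a 1081 mm (x) × 301 mm (y) seat, 32 mm thick, its top surface 430 mm above the floor. Four 56 mm square legs at the seat corners, flush with the edges, run from z = 0 to the seat underside.


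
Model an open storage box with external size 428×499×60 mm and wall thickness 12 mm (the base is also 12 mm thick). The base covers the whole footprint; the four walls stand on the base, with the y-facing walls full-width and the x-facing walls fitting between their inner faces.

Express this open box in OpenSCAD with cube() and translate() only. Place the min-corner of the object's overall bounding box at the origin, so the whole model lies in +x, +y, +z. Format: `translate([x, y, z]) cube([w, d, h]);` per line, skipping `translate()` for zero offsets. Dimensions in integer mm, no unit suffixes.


cube([428, 499, 12]);
translate([0, 0, 12]) cube([428, 12, 48]);
translate([0, 487, 12]) cube([428, 12, 48]);
translate([0, 12, 12]) cube([12, 475, 48]);
translate([416, 12, 12]) cube([12, 475, 48]);


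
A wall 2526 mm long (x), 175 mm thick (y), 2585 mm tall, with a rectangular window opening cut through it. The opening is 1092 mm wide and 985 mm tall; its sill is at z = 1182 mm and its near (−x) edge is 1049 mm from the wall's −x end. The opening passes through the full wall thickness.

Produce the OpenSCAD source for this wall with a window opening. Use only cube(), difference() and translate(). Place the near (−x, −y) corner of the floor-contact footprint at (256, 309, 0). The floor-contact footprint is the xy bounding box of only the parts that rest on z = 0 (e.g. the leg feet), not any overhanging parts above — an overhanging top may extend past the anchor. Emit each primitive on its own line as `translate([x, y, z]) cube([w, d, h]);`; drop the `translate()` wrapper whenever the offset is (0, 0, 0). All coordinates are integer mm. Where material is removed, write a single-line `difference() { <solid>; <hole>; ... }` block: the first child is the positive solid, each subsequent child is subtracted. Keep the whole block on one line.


difference() { translate([256, 309, 0]) cube([2526, 175, 2585]); translate([1305, 309, 1182]) cube([1092, 175, 985]); }


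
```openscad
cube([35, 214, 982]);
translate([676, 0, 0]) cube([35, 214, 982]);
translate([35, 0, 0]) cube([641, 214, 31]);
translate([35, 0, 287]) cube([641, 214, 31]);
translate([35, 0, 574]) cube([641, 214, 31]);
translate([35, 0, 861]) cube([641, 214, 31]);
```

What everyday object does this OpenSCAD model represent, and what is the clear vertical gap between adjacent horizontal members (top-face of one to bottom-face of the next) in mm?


A bookshelf. The clear shelf gap is 256 mm.

Two tall side panels with 4 horizontal boards between them — a bookshelf. The first two shelf undersides are at z = 0 and z = 287; with shelf thickness 31, the clear gap is 287 − 0 − 31 = 256 mm.


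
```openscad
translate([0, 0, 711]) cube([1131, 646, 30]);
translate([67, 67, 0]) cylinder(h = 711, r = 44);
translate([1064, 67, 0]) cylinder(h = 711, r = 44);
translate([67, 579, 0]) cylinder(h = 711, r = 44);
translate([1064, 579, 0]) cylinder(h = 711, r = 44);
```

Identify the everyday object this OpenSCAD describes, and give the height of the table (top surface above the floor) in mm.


A table. The table height is 741 mm.

A 1131×646×30 slab sits at z = 711 on four Ø88 mm round legs — a table. The top surface is at 711 + 30 = 741 mm.


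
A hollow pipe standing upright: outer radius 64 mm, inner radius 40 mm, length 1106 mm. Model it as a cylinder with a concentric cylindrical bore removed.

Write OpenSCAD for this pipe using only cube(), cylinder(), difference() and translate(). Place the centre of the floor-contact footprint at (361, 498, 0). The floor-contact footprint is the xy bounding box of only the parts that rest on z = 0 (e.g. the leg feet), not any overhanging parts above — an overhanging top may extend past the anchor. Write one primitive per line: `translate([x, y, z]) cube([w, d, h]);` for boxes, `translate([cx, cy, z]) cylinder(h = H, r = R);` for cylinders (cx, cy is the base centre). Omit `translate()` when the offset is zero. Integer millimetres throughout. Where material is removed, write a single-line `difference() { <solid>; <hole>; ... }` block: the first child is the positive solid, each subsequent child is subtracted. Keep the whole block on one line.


difference() { translate([361, 498, 0]) cylinder(h = 1106, r = 64); translate([361, 498, 0]) cylinder(h = 1106, r = 40); }


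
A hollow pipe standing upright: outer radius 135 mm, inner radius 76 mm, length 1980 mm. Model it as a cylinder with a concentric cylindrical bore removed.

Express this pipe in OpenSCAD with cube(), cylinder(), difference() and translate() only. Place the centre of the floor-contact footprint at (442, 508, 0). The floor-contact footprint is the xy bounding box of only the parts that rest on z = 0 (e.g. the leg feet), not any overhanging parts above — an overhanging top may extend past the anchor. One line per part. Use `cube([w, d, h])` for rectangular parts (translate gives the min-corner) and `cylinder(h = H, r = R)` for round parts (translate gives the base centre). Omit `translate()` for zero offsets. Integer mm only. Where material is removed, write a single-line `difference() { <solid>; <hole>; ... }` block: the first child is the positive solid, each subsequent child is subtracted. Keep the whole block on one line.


difference() { translate([442, 508, 0]) cylinder(h = 1980, r = 135); translate([442, 508, 0]) cylinder(h = 1980, r = 76); }


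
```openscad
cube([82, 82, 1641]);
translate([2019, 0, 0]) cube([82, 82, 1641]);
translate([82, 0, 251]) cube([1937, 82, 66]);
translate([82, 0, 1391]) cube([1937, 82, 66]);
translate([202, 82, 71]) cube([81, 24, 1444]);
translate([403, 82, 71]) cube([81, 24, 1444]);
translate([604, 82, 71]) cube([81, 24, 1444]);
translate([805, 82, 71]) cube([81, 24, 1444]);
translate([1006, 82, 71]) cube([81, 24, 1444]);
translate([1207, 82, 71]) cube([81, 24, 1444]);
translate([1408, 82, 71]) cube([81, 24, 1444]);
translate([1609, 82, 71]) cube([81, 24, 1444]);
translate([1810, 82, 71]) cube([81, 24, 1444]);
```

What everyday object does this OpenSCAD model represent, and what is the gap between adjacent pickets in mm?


A fence section. The picket gap is 120 mm.

Two posts, two rails, 9 pickets — a fence section. Span 1937 mm holds 9 pickets of 81 mm with 10 equal gaps: ⌊(1937 − 9·81) / 10⌋ = 120 mm.


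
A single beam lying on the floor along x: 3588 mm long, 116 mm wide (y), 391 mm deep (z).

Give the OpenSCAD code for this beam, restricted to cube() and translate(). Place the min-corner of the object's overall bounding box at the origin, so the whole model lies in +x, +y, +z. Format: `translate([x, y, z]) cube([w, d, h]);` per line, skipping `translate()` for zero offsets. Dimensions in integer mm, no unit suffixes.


cube([3588, 116, 391]);


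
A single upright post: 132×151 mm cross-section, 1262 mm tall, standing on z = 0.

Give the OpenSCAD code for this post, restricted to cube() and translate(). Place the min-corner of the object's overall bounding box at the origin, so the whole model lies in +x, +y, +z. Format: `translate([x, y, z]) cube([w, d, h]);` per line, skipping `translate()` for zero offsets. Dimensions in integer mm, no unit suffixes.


cube([132, 151, 1262]);


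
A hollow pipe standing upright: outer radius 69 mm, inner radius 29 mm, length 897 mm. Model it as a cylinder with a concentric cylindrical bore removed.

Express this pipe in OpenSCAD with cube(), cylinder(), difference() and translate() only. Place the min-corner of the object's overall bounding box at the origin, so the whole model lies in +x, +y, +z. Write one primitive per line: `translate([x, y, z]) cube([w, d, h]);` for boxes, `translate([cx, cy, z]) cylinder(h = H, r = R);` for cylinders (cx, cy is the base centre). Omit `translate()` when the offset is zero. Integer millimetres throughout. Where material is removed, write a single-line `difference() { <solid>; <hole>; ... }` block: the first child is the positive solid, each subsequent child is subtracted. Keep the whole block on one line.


difference() { translate([69, 69, 0]) cylinder(h = 897, r = 69); translate([69, 69, 0]) cylinder(h = 897, r = 29); }


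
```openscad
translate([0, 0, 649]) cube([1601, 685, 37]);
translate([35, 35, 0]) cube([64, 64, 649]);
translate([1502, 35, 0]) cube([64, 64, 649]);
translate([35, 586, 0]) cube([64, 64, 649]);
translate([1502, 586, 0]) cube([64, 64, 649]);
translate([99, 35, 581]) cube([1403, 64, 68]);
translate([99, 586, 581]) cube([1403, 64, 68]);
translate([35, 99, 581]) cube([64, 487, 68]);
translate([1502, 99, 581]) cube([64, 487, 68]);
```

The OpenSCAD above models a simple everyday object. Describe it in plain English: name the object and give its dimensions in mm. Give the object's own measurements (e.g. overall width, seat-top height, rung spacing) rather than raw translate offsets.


A rectangular dining table. The top is 1601×685×37 mm with its upper surface at z = 686 mm. It stands on four 64×64 mm square legs, each inset 35 mm from the nearest pair of top edges, running from the floor to the underside of the top. Four apron rails, 64 mm thick and 68 mm tall, run between adjacent legs with their top edges flush with the underside of the top and their outer faces flush with the legs' outer faces.


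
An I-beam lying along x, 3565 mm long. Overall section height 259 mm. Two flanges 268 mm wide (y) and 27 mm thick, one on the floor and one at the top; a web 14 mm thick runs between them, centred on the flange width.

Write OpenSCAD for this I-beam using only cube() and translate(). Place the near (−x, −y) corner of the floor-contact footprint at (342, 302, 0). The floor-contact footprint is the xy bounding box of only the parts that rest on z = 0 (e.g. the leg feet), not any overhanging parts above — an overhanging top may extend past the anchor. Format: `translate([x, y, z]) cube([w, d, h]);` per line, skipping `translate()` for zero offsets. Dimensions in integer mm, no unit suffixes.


translate([342, 302, 0]) cube([3565, 268, 27]);
translate([342, 429, 27]) cube([3565, 14, 205]);
translate([342, 302, 232]) cube([3565, 268, 27]);


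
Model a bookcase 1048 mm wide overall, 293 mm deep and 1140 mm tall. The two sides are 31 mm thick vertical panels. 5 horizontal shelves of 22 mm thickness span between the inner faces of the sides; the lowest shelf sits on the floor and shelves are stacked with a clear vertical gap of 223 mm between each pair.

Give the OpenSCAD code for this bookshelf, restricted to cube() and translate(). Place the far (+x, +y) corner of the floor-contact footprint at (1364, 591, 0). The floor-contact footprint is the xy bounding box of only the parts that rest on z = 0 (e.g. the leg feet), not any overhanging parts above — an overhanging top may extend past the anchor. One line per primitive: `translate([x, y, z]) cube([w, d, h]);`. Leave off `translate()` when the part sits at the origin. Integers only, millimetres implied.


translate([316, 298, 0]) cube([31, 293, 1140]);
translate([1333, 298, 0]) cube([31, 293, 1140]);
translate([347, 298, 0]) cube([986, 293, 22]);
translate([347, 298, 245]) cube([986, 293, 22]);
translate([347, 298, 490]) cube([986, 293, 22]);
translate([347, 298, 735]) cube([986, 293, 22]);
translate([347, 298, 980]) cube([986, 293, 22]);


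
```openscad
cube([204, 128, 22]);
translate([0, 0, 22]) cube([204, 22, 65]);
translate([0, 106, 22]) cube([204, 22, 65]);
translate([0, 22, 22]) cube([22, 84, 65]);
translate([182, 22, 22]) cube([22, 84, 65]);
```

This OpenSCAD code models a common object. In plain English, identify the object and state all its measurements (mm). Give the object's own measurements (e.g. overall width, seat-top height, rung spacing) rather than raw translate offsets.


An open-topped rectangular box: outside dimensions 204×128×87 mm, with a uniform wall and base thickness of 22 mm. The base is a full 204×128 slab on the floor; four walls sit on top of the base. The front and back walls (the −y and +y sides) span the full width; the two side walls fit between them.


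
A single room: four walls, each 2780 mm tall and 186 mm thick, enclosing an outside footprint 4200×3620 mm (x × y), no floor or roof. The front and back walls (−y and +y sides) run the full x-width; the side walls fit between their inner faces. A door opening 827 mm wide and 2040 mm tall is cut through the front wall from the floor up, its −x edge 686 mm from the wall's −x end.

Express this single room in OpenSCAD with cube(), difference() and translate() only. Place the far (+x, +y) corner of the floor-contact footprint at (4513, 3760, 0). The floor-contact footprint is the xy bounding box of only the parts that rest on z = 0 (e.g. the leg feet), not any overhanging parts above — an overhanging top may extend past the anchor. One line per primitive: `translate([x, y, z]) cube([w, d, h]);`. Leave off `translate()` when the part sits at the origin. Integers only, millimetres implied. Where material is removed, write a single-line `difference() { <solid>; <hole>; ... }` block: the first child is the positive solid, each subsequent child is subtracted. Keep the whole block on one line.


difference() { translate([313, 140, 0]) cube([4200, 186, 2780]); translate([999, 140, 0]) cube([827, 186, 2040]); }
translate([313, 3574, 0]) cube([4200, 186, 2780]);
translate([313, 326, 0]) cube([186, 3248, 2780]);
translate([4327, 326, 0]) cube([186, 3248, 2780]);


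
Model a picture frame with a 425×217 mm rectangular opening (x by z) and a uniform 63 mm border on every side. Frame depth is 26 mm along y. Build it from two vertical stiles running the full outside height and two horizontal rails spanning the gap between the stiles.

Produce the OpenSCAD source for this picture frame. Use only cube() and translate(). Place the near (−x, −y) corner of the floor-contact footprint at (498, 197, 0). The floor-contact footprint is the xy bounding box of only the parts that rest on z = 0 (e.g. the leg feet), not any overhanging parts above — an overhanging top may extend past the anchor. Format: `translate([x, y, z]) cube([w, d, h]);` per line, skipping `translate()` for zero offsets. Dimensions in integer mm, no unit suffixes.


translate([498, 197, 0]) cube([63, 26, 343]);
translate([986, 197, 0]) cube([63, 26, 343]);
translate([561, 197, 0]) cube([425, 26, 63]);
translate([561, 197, 280]) cube([425, 26, 63]);


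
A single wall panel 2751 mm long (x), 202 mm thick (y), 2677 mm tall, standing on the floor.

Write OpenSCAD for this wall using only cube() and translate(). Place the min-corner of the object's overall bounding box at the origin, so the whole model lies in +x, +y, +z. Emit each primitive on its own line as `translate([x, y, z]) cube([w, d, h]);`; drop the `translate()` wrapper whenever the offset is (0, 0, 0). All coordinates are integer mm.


cube([2751, 202, 2677]);


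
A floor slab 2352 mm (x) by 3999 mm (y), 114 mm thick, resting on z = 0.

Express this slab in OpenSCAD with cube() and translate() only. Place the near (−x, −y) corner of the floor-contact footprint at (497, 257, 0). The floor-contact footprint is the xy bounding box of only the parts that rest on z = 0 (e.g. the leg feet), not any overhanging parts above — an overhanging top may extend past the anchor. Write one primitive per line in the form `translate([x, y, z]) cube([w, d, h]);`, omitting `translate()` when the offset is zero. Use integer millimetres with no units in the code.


translate([497, 257, 0]) cube([2352, 3999, 114]);


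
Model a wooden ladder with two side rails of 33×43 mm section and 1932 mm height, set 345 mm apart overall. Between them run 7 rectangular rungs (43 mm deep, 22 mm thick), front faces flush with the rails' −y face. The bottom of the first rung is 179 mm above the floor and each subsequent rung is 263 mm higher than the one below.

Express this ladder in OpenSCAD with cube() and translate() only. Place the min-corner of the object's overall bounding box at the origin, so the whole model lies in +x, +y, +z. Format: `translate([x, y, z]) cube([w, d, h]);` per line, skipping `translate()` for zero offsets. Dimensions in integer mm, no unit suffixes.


cube([33, 43, 1932]);
translate([312, 0, 0]) cube([33, 43, 1932]);
translate([33, 0, 179]) cube([279, 43, 22]);
translate([33, 0, 442]) cube([279, 43, 22]);
translate([33, 0, 705]) cube([279, 43, 22]);
translate([33, 0, 968]) cube([279, 43, 22]);
translate([33, 0, 1231]) cube([279, 43, 22]);
translate([33, 0, 1494]) cube([279, 43, 22]);
translate([33, 0, 1757]) cube([279, 43, 22]);
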